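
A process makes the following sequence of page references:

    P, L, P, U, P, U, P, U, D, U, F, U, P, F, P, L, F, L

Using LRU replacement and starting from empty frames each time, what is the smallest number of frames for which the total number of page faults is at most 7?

3

f=1: 18 faults
f=2: 9 faults
f=3: 7 faults
f=4: 6 faults
f=5: 5 faults
Smallest f with faults ≤ 7 is 3.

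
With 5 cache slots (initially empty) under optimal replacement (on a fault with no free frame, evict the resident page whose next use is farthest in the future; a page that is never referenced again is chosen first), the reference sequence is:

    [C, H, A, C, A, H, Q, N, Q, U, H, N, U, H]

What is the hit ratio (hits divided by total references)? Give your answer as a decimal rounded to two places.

0.57

C → fault, frames {C}
H → fault, frames {C,H}
A → fault, frames {C,H,A}
C → hit
A → hit
H → hit
Q → fault, frames {C,H,A,Q}
N → fault, frames {C,H,A,Q,N}
Q → hit
U → fault, evict Q, frames {C,H,A,N,U}
H → hit
N → hit
U → hit
H → hit
Hits: 8 of 14 references → 8/14 = 0.5714.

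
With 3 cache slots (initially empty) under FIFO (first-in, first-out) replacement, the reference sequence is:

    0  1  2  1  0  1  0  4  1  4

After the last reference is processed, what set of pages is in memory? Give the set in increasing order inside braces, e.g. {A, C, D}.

0: miss, frames (0)
1: miss, frames (0 1)
2: miss, frames (0 1 2)
1: hit
0: hit
1: hit
0: hit
4: miss, evict 0, frames (1 2 4)
1: hit
4: hit

{1, 2, 4}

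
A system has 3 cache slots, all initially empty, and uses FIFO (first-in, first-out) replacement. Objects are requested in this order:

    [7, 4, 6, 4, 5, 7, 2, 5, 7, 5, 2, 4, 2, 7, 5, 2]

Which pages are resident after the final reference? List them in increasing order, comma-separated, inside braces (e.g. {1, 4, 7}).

7 → miss, frames {7}
4 → miss, frames {7,4}
6 → miss, frames {7,4,6}
4 → hit
5 → miss, evict 7, frames {4,6,5}
7 → miss, evict 4, frames {6,5,7}
2 → miss, evict 6, frames {5,7,2}
5 → hit
7 → hit
5 → hit
2 → hit
4 → miss, evict 5, frames {7,2,4}
2 → hit
7 → hit
5 → miss, evict 7, frames {2,4,5}
2 → hit

{2, 4, 5}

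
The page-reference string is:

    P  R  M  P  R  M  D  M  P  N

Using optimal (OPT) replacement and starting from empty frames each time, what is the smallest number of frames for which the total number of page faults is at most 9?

2

f=1: 10 faults
f=2: 7 faults
f=3: 5 faults
f=4: 5 faults
f=5: 5 faults
Smallest f with faults ≤ 9 is 2.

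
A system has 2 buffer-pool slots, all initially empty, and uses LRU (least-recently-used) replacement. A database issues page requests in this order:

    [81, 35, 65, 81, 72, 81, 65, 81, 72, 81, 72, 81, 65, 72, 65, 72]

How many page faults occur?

9

81 → fault, frames [81]
35 → fault, frames [81, 35]
65 → fault, evict 81, frames [35, 65]
81 → fault, evict 35, frames [65, 81]
72 → fault, evict 65, frames [81, 72]
81 → hit
65 → fault, evict 72, frames [81, 65]
81 → hit
72 → fault, evict 65, frames [81, 72]
81 → hit
72 → hit
81 → hit
65 → fault, evict 72, frames [81, 65]
72 → fault, evict 81, frames [65, 72]
65 → hit
72 → hit
Page faults: 9.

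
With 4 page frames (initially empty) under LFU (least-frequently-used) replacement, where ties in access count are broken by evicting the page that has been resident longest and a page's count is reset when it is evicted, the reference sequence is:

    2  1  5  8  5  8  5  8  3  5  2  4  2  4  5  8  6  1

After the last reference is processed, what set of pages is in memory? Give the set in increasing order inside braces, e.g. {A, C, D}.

2: fault, frames {2}
1: fault, frames {2,1}
5: fault, frames {2,1,5}
8: fault, frames {2,1,5,8}
5: hit
8: hit
5: hit
8: hit
3: fault, evict 2, frames {1,5,8,3}
5: hit
2: fault, evict 1, frames {5,8,3,2}
4: fault, evict 3, frames {5,8,2,4}
2: hit
4: hit
5: hit
8: hit
6: fault, evict 2, frames {5,8,4,6}
1: fault, evict 6, frames {5,8,4,1}

{1, 4, 5, 8}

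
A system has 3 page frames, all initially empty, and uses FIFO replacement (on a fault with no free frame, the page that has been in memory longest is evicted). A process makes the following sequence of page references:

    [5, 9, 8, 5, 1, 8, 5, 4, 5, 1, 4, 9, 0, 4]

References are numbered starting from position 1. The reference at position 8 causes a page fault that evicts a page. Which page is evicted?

pos 1: 5 → fault, frames [5]
pos 2: 9 → fault, frames [5, 9]
pos 3: 8 → fault, frames [5, 9, 8]
pos 4: 5 → hit
pos 5: 1 → fault, evict 5, frames [9, 8, 1]
pos 6: 8 → hit
pos 7: 5 → fault, evict 9, frames [8, 1, 5]
pos 8: 4 → fault, evict 8, frames [1, 5, 4]
At position 8, page 8 is evicted.

8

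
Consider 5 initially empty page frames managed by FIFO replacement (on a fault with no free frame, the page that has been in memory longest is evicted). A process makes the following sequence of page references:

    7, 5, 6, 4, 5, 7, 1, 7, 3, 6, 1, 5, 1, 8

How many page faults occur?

7 -> miss, frames {7}
5 -> miss, frames {7,5}
6 -> miss, frames {7,5,6}
4 -> miss, frames {7,5,6,4}
5 -> hit
7 -> hit
1 -> miss, frames {7,5,6,4,1}
7 -> hit
3 -> miss, evict 7, frames {5,6,4,1,3}
6 -> hit
1 -> hit
5 -> hit
1 -> hit
8 -> miss, evict 5, frames {6,4,1,3,8}
Page faults: 7.

7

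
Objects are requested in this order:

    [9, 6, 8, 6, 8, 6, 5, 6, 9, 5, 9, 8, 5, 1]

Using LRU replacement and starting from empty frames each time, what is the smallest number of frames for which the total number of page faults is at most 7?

f=1: 14 faults
f=2: 9 faults
f=3: 7 faults
f=4: 5 faults
f=5: 5 faults
Smallest f with faults ≤ 7 is 3.

3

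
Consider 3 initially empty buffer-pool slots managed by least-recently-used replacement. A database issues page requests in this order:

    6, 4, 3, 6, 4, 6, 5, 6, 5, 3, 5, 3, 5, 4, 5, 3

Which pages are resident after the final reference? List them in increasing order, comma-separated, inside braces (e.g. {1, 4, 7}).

{3, 4, 5}

6 -> fault, frames {6}
4 -> fault, frames {6,4}
3 -> fault, frames {6,4,3}
6 -> hit
4 -> hit
6 -> hit
5 -> fault, evict 3, frames {4,6,5}
6 -> hit
5 -> hit
3 -> fault, evict 4, frames {6,5,3}
5 -> hit
3 -> hit
5 -> hit
4 -> fault, evict 6, frames {3,5,4}
5 -> hit
3 -> hit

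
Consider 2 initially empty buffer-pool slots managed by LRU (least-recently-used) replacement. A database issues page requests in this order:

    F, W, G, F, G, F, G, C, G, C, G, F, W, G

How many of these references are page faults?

F -> miss, frames {F}
W -> miss, frames {F,W}
G -> miss, evict F, frames {W,G}
F -> miss, evict W, frames {G,F}
G -> hit
F -> hit
G -> hit
C -> miss, evict F, frames {G,C}
G -> hit
C -> hit
G -> hit
F -> miss, evict C, frames {G,F}
W -> miss, evict G, frames {F,W}
G -> miss, evict F, frames {W,G}
Page faults: 8.

8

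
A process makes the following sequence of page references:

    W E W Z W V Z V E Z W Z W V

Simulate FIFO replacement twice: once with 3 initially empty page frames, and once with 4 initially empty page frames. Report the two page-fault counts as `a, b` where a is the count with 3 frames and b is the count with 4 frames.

3 frames: F F . F . F . . . . F . . . → 5 faults.
4 frames: F F . F . F . . . . . . . . → 4 faults.
4 < 5: adding a frame reduced faults, as is typical.

5, 4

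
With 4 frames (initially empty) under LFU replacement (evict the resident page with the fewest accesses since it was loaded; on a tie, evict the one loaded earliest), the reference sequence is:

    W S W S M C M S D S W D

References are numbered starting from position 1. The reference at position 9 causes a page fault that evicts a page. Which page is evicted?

pos 1: W: fault, frames {W}
pos 2: S: fault, frames {W,S}
pos 3: W: hit
pos 4: S: hit
pos 5: M: fault, frames {W,S,M}
pos 6: C: fault, frames {W,S,M,C}
pos 7: M: hit
pos 8: S: hit
pos 9: D: fault, evict C, frames {W,S,M,D}
At position 9, page C is evicted.

C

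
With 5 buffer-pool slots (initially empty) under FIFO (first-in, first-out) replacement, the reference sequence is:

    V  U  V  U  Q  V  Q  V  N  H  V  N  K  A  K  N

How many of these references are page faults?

V: fault, frames (V)
U: fault, frames (V U)
V: hit
U: hit
Q: fault, frames (V U Q)
V: hit
Q: hit
V: hit
N: fault, frames (V U Q N)
H: fault, frames (V U Q N H)
V: hit
N: hit
K: fault, evict V, frames (U Q N H K)
A: fault, evict U, frames (Q N H K A)
K: hit
N: hit
Page faults: 7.

7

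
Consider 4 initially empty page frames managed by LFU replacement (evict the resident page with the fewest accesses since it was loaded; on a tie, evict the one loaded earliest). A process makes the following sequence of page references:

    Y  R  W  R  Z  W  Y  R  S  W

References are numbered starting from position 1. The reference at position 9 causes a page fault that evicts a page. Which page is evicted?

Z

pos 1: Y -> miss, frames [Y]
pos 2: R -> miss, frames [Y, R]
pos 3: W -> miss, frames [Y, R, W]
pos 4: R -> hit
pos 5: Z -> miss, frames [Y, R, W, Z]
pos 6: W -> hit
pos 7: Y -> hit
pos 8: R -> hit
pos 9: S -> miss, evict Z, frames [Y, R, W, S]
At position 9, page Z is evicted.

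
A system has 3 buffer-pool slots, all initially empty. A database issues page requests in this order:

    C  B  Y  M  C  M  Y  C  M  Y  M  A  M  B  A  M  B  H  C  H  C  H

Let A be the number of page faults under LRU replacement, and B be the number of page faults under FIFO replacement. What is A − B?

Under LRU: F F F F F . . . . . . F . F . . . F F . . . → 9 faults.
Under FIFO: F F F F F . . . . . . F . F . F . F F . . . → 10 faults.
A − B = 9 − 10 = -1.

-1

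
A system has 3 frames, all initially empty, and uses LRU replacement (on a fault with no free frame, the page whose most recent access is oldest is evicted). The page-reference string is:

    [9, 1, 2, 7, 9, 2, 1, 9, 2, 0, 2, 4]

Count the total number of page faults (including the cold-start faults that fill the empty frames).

9 -> fault, frames [9]
1 -> fault, frames [9, 1]
2 -> fault, frames [9, 1, 2]
7 -> fault, evict 9, frames [1, 2, 7]
9 -> fault, evict 1, frames [2, 7, 9]
2 -> hit
1 -> fault, evict 7, frames [9, 2, 1]
9 -> hit
2 -> hit
0 -> fault, evict 1, frames [9, 2, 0]
2 -> hit
4 -> fault, evict 9, frames [0, 2, 4]
Page faults: 8.

8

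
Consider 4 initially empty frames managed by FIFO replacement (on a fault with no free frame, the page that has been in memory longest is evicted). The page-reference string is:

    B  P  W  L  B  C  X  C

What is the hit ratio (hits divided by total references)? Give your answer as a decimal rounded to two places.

0.25

B -> miss, frames {B}
P -> miss, frames {B,P}
W -> miss, frames {B,P,W}
L -> miss, frames {B,P,W,L}
B -> hit
C -> miss, evict B, frames {P,W,L,C}
X -> miss, evict P, frames {W,L,C,X}
C -> hit
Hits: 2 of 8 references → 2/8 = 0.2500.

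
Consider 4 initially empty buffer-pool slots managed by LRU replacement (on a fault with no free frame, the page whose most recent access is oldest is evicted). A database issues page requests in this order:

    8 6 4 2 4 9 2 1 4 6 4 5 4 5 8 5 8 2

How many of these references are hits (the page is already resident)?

8

8: miss, frames [8]
6: miss, frames [8, 6]
4: miss, frames [8, 6, 4]
2: miss, frames [8, 6, 4, 2]
4: hit
9: miss, evict 8, frames [6, 2, 4, 9]
2: hit
1: miss, evict 6, frames [4, 9, 2, 1]
4: hit
6: miss, evict 9, frames [2, 1, 4, 6]
4: hit
5: miss, evict 2, frames [1, 6, 4, 5]
4: hit
5: hit
8: miss, evict 1, frames [6, 4, 5, 8]
5: hit
8: hit
2: miss, evict 6, frames [4, 5, 8, 2]
Hits: 8.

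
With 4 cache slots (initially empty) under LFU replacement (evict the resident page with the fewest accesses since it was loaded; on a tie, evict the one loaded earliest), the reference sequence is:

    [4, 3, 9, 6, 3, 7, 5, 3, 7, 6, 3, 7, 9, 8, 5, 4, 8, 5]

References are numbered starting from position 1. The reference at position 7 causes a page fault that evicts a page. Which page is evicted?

9

pos 1: 4: fault, frames (4)
pos 2: 3: fault, frames (4 3)
pos 3: 9: fault, frames (4 3 9)
pos 4: 6: fault, frames (4 3 9 6)
pos 5: 3: hit
pos 6: 7: fault, evict 4, frames (3 9 6 7)
pos 7: 5: fault, evict 9, frames (3 6 7 5)
At position 7, page 9 is evicted.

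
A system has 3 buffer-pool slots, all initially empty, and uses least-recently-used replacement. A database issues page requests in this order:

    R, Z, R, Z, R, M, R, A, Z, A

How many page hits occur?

5

R -> fault, frames [R]
Z -> fault, frames [R, Z]
R -> hit
Z -> hit
R -> hit
M -> fault, frames [Z, R, M]
R -> hit
A -> fault, evict Z, frames [M, R, A]
Z -> fault, evict M, frames [R, A, Z]
A -> hit
Hits: 5.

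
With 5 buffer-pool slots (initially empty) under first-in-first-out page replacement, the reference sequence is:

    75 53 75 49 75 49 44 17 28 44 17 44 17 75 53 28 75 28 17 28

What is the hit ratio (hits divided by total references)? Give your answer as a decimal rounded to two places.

75: miss, frames {75}
53: miss, frames {75,53}
75: hit
49: miss, frames {75,53,49}
75: hit
49: hit
44: miss, frames {75,53,49,44}
17: miss, frames {75,53,49,44,17}
28: miss, evict 75, frames {53,49,44,17,28}
44: hit
17: hit
44: hit
17: hit
75: miss, evict 53, frames {49,44,17,28,75}
53: miss, evict 49, frames {44,17,28,75,53}
28: hit
75: hit
28: hit
17: hit
28: hit
Hits: 12 of 20 references → 12/20 = 0.6000.

0.60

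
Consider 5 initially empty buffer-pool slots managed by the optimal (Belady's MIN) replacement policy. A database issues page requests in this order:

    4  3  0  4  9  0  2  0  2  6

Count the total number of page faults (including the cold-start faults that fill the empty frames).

4 → fault, frames (4)
3 → fault, frames (4 3)
0 → fault, frames (4 3 0)
4 → hit
9 → fault, frames (4 3 0 9)
0 → hit
2 → fault, frames (4 3 0 9 2)
0 → hit
2 → hit
6 → fault, evict 2, frames (4 3 0 9 6)
Page faults: 6.

6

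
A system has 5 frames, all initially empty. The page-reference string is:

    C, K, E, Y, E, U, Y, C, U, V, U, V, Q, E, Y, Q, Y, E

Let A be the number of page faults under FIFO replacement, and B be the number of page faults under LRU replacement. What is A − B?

-2

Under FIFO: F F F F . F . . . F . . F . . . . . → 7 faults.
Under LRU: F F F F . F . . . F . . F F F . . . → 9 faults.
A − B = 7 − 9 = -2.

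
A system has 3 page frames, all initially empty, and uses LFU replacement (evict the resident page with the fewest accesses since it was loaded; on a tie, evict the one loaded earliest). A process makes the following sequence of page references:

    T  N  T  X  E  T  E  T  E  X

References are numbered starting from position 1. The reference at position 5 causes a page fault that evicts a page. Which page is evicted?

N

pos 1: T: miss, frames {T}
pos 2: N: miss, frames {T,N}
pos 3: T: hit
pos 4: X: miss, frames {T,N,X}
pos 5: E: miss, evict N, frames {T,X,E}
At position 5, page N is evicted.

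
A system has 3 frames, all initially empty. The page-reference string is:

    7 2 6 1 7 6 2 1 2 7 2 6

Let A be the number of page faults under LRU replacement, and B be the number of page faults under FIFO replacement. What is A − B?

2

Under LRU: F F F F F . F F . F . F → 9 faults.
Under FIFO: F F F F F . F . . . . F → 7 faults.
A − B = 9 − 7 = 2.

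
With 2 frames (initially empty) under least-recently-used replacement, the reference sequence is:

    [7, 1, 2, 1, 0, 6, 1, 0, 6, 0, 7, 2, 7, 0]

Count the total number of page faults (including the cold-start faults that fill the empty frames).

7: fault, frames {7}
1: fault, frames {7,1}
2: fault, evict 7, frames {1,2}
1: hit
0: fault, evict 2, frames {1,0}
6: fault, evict 1, frames {0,6}
1: fault, evict 0, frames {6,1}
0: fault, evict 6, frames {1,0}
6: fault, evict 1, frames {0,6}
0: hit
7: fault, evict 6, frames {0,7}
2: fault, evict 0, frames {7,2}
7: hit
0: fault, evict 2, frames {7,0}
Page faults: 11.

11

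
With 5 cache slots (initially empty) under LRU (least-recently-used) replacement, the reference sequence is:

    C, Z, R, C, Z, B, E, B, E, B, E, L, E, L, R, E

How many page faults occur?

C -> miss, frames [C]
Z -> miss, frames [C, Z]
R -> miss, frames [C, Z, R]
C -> hit
Z -> hit
B -> miss, frames [R, C, Z, B]
E -> miss, frames [R, C, Z, B, E]
B -> hit
E -> hit
B -> hit
E -> hit
L -> miss, evict R, frames [C, Z, B, E, L]
E -> hit
L -> hit
R -> miss, evict C, frames [Z, B, E, L, R]
E -> hit
Page faults: 7.

7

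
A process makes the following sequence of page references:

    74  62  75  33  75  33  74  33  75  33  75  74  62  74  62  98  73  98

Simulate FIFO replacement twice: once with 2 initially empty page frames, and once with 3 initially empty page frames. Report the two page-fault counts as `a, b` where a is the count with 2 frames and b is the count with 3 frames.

11, 8

2 frames: F F F F . . F . F F . F F . . F F . → 11 faults.
3 frames: F F F F . . F . . . . . F . . F F . → 8 faults.
8 < 11: adding a frame reduced faults, as is typical.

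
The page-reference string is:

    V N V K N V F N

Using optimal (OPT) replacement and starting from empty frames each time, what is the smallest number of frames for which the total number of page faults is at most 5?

2

f=1: 8 faults
f=2: 5 faults
f=3: 4 faults
f=4: 4 faults
Smallest f with faults ≤ 5 is 2.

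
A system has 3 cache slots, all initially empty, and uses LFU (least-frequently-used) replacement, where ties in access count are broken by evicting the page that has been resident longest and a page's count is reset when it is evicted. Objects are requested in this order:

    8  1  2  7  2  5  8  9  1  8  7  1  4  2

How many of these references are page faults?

8 -> miss, frames [8]
1 -> miss, frames [8, 1]
2 -> miss, frames [8, 1, 2]
7 -> miss, evict 8, frames [1, 2, 7]
2 -> hit
5 -> miss, evict 1, frames [2, 7, 5]
8 -> miss, evict 7, frames [2, 5, 8]
9 -> miss, evict 5, frames [2, 8, 9]
1 -> miss, evict 8, frames [2, 9, 1]
8 -> miss, evict 9, frames [2, 1, 8]
7 -> miss, evict 1, frames [2, 8, 7]
1 -> miss, evict 8, frames [2, 7, 1]
4 -> miss, evict 7, frames [2, 1, 4]
2 -> hit
Page faults: 12.

12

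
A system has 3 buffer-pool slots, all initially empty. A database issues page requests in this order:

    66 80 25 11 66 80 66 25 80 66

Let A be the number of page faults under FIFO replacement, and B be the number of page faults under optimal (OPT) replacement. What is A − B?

Under FIFO: F F F F F F . F . . → 7 faults.
Under OPT: F F F F . . . F . . → 5 faults.
A − B = 7 − 5 = 2.

2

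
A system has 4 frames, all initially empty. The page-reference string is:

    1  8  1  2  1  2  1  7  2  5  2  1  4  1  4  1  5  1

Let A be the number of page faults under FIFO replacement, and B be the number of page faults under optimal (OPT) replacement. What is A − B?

Under FIFO: F F . F . . . F . F . F F . . . . . → 7 faults.
Under OPT: F F . F . . . F . F . . F . . . . . → 6 faults.
A − B = 7 − 6 = 1.

1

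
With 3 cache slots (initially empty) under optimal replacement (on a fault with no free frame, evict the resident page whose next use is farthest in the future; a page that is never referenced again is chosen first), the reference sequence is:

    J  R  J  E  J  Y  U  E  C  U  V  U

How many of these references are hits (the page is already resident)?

J -> miss, frames (J)
R -> miss, frames (J R)
J -> hit
E -> miss, frames (J R E)
J -> hit
Y -> miss, evict R, frames (J E Y)
U -> miss, evict Y, frames (J E U)
E -> hit
C -> miss, evict E, frames (J U C)
U -> hit
V -> miss, evict C, frames (J U V)
U -> hit
Hits: 5.

5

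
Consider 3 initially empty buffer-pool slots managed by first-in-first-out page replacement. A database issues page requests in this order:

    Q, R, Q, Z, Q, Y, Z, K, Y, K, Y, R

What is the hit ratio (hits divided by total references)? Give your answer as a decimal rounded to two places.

Q -> miss, frames {Q}
R -> miss, frames {Q,R}
Q -> hit
Z -> miss, frames {Q,R,Z}
Q -> hit
Y -> miss, evict Q, frames {R,Z,Y}
Z -> hit
K -> miss, evict R, frames {Z,Y,K}
Y -> hit
K -> hit
Y -> hit
R -> miss, evict Z, frames {Y,K,R}
Hits: 6 of 12 references → 6/12 = 0.5000.

0.50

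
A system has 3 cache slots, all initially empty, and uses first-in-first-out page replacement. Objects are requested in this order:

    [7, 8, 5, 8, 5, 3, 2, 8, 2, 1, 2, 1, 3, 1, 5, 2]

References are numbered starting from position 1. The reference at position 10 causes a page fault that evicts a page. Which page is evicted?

pos 1: 7 -> miss, frames (7)
pos 2: 8 -> miss, frames (7 8)
pos 3: 5 -> miss, frames (7 8 5)
pos 4: 8 -> hit
pos 5: 5 -> hit
pos 6: 3 -> miss, evict 7, frames (8 5 3)
pos 7: 2 -> miss, evict 8, frames (5 3 2)
pos 8: 8 -> miss, evict 5, frames (3 2 8)
pos 9: 2 -> hit
pos 10: 1 -> miss, evict 3, frames (2 8 1)
At position 10, page 3 is evicted.

3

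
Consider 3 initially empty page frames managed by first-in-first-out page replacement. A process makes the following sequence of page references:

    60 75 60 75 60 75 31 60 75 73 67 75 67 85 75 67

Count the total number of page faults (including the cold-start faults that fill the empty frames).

7

60: fault, frames (60)
75: fault, frames (60 75)
60: hit
75: hit
60: hit
75: hit
31: fault, frames (60 75 31)
60: hit
75: hit
73: fault, evict 60, frames (75 31 73)
67: fault, evict 75, frames (31 73 67)
75: fault, evict 31, frames (73 67 75)
67: hit
85: fault, evict 73, frames (67 75 85)
75: hit
67: hit
Page faults: 7.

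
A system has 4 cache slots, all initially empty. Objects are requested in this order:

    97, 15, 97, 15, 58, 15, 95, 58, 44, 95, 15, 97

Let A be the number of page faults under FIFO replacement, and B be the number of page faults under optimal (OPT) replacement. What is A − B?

Under FIFO: F F . . F . F . F . . F → 6 faults.
Under OPT: F F . . F . F . F . . . → 5 faults.
A − B = 6 − 5 = 1.

1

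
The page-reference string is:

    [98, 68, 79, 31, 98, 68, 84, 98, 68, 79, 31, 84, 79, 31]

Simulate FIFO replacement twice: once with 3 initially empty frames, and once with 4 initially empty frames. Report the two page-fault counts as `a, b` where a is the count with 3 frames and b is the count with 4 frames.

9, 10

3 frames: F F F F F F F . . F F . . . → 9 faults.
4 frames: F F F F . . F F F F F F . . → 10 faults.
10 > 9: adding a frame increased faults — Belady's anomaly.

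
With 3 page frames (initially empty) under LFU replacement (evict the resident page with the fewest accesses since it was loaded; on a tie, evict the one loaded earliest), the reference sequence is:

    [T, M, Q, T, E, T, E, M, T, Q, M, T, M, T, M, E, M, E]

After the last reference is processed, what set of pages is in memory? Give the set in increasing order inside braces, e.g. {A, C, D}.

{E, M, T}

T: fault, frames [T]
M: fault, frames [T, M]
Q: fault, frames [T, M, Q]
T: hit
E: fault, evict M, frames [T, Q, E]
T: hit
E: hit
M: fault, evict Q, frames [T, E, M]
T: hit
Q: fault, evict M, frames [T, E, Q]
M: fault, evict Q, frames [T, E, M]
T: hit
M: hit
T: hit
M: hit
E: hit
M: hit
E: hit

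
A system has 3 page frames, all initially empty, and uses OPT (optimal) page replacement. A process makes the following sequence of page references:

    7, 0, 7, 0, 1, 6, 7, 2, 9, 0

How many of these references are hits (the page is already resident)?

4

7 → fault, frames [7]
0 → fault, frames [7, 0]
7 → hit
0 → hit
1 → fault, frames [7, 0, 1]
6 → fault, evict 1, frames [7, 0, 6]
7 → hit
2 → fault, evict 6, frames [7, 0, 2]
9 → fault, evict 2, frames [7, 0, 9]
0 → hit
Hits: 4.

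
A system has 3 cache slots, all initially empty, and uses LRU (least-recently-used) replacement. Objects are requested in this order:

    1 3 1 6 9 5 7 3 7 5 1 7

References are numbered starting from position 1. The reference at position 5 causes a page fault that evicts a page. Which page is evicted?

3

pos 1: 1 → miss, frames (1)
pos 2: 3 → miss, frames (1 3)
pos 3: 1 → hit
pos 4: 6 → miss, frames (3 1 6)
pos 5: 9 → miss, evict 3, frames (1 6 9)
At position 5, page 3 is evicted.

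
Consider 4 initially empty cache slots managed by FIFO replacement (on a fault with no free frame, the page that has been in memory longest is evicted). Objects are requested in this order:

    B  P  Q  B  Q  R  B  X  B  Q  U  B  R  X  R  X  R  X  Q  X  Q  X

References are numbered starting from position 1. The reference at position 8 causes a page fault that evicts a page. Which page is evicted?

pos 1: B: miss, frames [B]
pos 2: P: miss, frames [B, P]
pos 3: Q: miss, frames [B, P, Q]
pos 4: B: hit
pos 5: Q: hit
pos 6: R: miss, frames [B, P, Q, R]
pos 7: B: hit
pos 8: X: miss, evict B, frames [P, Q, R, X]
At position 8, page B is evicted.

B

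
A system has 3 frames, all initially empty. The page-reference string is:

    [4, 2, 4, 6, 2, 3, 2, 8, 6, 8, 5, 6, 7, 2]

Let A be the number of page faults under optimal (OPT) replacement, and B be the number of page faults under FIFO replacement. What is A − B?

-2

Under OPT: F F . F . F . F . . F . F . → 7 faults.
Under FIFO: F F . F . F . F . . F F F F → 9 faults.
A − B = 7 − 9 = -2.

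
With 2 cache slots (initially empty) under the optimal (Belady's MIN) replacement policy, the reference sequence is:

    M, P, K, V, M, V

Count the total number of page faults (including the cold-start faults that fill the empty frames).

M -> fault, frames {M}
P -> fault, frames {M,P}
K -> fault, evict P, frames {M,K}
V -> fault, evict K, frames {M,V}
M -> hit
V -> hit
Page faults: 4.

4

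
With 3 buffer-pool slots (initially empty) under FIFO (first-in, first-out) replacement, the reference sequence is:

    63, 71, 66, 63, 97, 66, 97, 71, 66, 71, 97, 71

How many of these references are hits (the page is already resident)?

8

63 → miss, frames [63]
71 → miss, frames [63, 71]
66 → miss, frames [63, 71, 66]
63 → hit
97 → miss, evict 63, frames [71, 66, 97]
66 → hit
97 → hit
71 → hit
66 → hit
71 → hit
97 → hit
71 → hit
Hits: 8.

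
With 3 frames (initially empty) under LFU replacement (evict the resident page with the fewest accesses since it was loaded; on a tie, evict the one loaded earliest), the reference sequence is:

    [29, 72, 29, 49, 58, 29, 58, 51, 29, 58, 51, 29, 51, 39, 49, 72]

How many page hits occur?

8

29: fault, frames [29]
72: fault, frames [29, 72]
29: hit
49: fault, frames [29, 72, 49]
58: fault, evict 72, frames [29, 49, 58]
29: hit
58: hit
51: fault, evict 49, frames [29, 58, 51]
29: hit
58: hit
51: hit
29: hit
51: hit
39: fault, evict 58, frames [29, 51, 39]
49: fault, evict 39, frames [29, 51, 49]
72: fault, evict 49, frames [29, 51, 72]
Hits: 8.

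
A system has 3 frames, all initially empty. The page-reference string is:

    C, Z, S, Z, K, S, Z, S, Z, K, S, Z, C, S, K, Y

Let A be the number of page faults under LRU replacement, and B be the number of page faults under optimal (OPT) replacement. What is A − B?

1

Under LRU: F F F . F . . . . . . . F . F F → 7 faults.
Under OPT: F F F . F . . . . . . . F . . F → 6 faults.
A − B = 7 − 6 = 1.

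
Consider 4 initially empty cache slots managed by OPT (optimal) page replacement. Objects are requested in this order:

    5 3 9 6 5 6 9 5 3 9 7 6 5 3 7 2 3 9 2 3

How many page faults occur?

7

5 → fault, frames (5)
3 → fault, frames (5 3)
9 → fault, frames (5 3 9)
6 → fault, frames (5 3 9 6)
5 → hit
6 → hit
9 → hit
5 → hit
3 → hit
9 → hit
7 → fault, evict 9, frames (5 3 6 7)
6 → hit
5 → hit
3 → hit
7 → hit
2 → fault, evict 7, frames (5 3 6 2)
3 → hit
9 → fault, evict 6, frames (5 3 2 9)
2 → hit
3 → hit
Page faults: 7.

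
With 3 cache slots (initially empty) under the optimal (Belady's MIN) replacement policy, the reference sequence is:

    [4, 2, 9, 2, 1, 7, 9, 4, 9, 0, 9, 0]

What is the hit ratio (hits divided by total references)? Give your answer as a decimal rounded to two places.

0.50

4: fault, frames [4]
2: fault, frames [4, 2]
9: fault, frames [4, 2, 9]
2: hit
1: fault, evict 2, frames [4, 9, 1]
7: fault, evict 1, frames [4, 9, 7]
9: hit
4: hit
9: hit
0: fault, evict 7, frames [4, 9, 0]
9: hit
0: hit
Hits: 6 of 12 references → 6/12 = 0.5000.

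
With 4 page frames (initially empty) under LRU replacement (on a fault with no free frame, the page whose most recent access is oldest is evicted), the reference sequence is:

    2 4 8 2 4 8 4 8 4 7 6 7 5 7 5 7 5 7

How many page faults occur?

6

2: miss, frames {2}
4: miss, frames {2,4}
8: miss, frames {2,4,8}
2: hit
4: hit
8: hit
4: hit
8: hit
4: hit
7: miss, frames {2,8,4,7}
6: miss, evict 2, frames {8,4,7,6}
7: hit
5: miss, evict 8, frames {4,6,7,5}
7: hit
5: hit
7: hit
5: hit
7: hit
Page faults: 6.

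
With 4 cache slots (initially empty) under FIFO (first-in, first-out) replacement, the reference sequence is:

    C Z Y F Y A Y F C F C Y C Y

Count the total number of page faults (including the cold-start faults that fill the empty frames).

6

C: miss, frames [C]
Z: miss, frames [C, Z]
Y: miss, frames [C, Z, Y]
F: miss, frames [C, Z, Y, F]
Y: hit
A: miss, evict C, frames [Z, Y, F, A]
Y: hit
F: hit
C: miss, evict Z, frames [Y, F, A, C]
F: hit
C: hit
Y: hit
C: hit
Y: hit
Page faults: 6.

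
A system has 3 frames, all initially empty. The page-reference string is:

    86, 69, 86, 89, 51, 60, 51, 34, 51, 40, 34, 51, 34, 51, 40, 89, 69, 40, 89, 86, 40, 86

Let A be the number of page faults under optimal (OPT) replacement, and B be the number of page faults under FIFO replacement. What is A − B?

-2

Under OPT: F F . F F F . F . F . . . . . F F . . F . . → 10 faults.
Under FIFO: F F . F F F . F . F . F . . . F F F . F . . → 12 faults.
A − B = 10 − 12 = -2.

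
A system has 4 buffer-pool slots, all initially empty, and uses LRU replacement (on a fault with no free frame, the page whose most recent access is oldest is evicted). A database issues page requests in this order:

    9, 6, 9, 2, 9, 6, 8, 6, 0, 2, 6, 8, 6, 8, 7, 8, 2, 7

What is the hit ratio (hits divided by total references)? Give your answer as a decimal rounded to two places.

9 → fault, frames [9]
6 → fault, frames [9, 6]
9 → hit
2 → fault, frames [6, 9, 2]
9 → hit
6 → hit
8 → fault, frames [2, 9, 6, 8]
6 → hit
0 → fault, evict 2, frames [9, 8, 6, 0]
2 → fault, evict 9, frames [8, 6, 0, 2]
6 → hit
8 → hit
6 → hit
8 → hit
7 → fault, evict 0, frames [2, 6, 8, 7]
8 → hit
2 → hit
7 → hit
Hits: 11 of 18 references → 11/18 = 0.6111.

0.61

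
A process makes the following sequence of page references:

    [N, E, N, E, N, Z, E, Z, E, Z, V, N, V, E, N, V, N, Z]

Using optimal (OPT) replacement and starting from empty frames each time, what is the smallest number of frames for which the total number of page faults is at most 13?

2

f=1: 18 faults
f=2: 8 faults
f=3: 5 faults
f=4: 4 faults
Smallest f with faults ≤ 13 is 2.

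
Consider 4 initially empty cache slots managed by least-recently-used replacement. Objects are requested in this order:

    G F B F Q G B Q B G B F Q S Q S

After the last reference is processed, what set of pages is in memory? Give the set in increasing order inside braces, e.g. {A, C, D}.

{B, F, Q, S}

G → fault, frames (G)
F → fault, frames (G F)
B → fault, frames (G F B)
F → hit
Q → fault, frames (G B F Q)
G → hit
B → hit
Q → hit
B → hit
G → hit
B → hit
F → hit
Q → hit
S → fault, evict G, frames (B F Q S)
Q → hit
S → hit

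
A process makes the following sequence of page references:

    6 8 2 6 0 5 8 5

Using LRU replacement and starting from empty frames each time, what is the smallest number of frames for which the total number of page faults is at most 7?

2

f=1: 8 faults
f=2: 7 faults
f=3: 6 faults
f=4: 6 faults
f=5: 5 faults
Smallest f with faults ≤ 7 is 2.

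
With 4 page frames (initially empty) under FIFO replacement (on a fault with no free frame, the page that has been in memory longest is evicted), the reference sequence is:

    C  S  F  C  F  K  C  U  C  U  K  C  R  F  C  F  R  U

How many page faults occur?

C → miss, frames (C)
S → miss, frames (C S)
F → miss, frames (C S F)
C → hit
F → hit
K → miss, frames (C S F K)
C → hit
U → miss, evict C, frames (S F K U)
C → miss, evict S, frames (F K U C)
U → hit
K → hit
C → hit
R → miss, evict F, frames (K U C R)
F → miss, evict K, frames (U C R F)
C → hit
F → hit
R → hit
U → hit
Page faults: 8.

8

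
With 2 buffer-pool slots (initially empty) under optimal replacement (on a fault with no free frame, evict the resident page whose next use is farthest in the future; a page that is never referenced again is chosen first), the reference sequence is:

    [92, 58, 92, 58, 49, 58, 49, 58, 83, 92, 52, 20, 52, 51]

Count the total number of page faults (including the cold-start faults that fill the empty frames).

92 -> miss, frames (92)
58 -> miss, frames (92 58)
92 -> hit
58 -> hit
49 -> miss, evict 92, frames (58 49)
58 -> hit
49 -> hit
58 -> hit
83 -> miss, evict 49, frames (58 83)
92 -> miss, evict 83, frames (58 92)
52 -> miss, evict 92, frames (58 52)
20 -> miss, evict 58, frames (52 20)
52 -> hit
51 -> miss, evict 20, frames (52 51)
Page faults: 8.

8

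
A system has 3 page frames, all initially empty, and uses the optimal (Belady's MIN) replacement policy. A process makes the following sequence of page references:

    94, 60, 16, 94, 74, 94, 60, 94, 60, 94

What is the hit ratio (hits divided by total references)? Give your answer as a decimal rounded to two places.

0.60

94 → fault, frames (94)
60 → fault, frames (94 60)
16 → fault, frames (94 60 16)
94 → hit
74 → fault, evict 16, frames (94 60 74)
94 → hit
60 → hit
94 → hit
60 → hit
94 → hit
Hits: 6 of 10 references → 6/10 = 0.6000.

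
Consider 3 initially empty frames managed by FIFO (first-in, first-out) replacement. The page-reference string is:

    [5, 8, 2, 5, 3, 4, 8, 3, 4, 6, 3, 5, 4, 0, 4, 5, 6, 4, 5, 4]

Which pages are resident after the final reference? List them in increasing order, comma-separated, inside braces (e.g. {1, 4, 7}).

5 → miss, frames {5}
8 → miss, frames {5,8}
2 → miss, frames {5,8,2}
5 → hit
3 → miss, evict 5, frames {8,2,3}
4 → miss, evict 8, frames {2,3,4}
8 → miss, evict 2, frames {3,4,8}
3 → hit
4 → hit
6 → miss, evict 3, frames {4,8,6}
3 → miss, evict 4, frames {8,6,3}
5 → miss, evict 8, frames {6,3,5}
4 → miss, evict 6, frames {3,5,4}
0 → miss, evict 3, frames {5,4,0}
4 → hit
5 → hit
6 → miss, evict 5, frames {4,0,6}
4 → hit
5 → miss, evict 4, frames {0,6,5}
4 → miss, evict 0, frames {6,5,4}

{4, 5, 6}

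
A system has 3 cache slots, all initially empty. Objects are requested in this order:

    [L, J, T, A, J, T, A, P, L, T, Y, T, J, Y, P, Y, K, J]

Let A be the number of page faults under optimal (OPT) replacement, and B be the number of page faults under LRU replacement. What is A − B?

-3

Under OPT: F F F F . . . F F . F . . . F . F . → 9 faults.
Under LRU: F F F F . . . F F F F . F . F . F F → 12 faults.
A − B = 9 − 12 = -3.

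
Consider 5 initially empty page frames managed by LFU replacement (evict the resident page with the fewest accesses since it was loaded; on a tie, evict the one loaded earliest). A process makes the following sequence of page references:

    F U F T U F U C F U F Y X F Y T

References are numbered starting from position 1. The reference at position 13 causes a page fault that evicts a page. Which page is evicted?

pos 1: F → miss, frames [F]
pos 2: U → miss, frames [F, U]
pos 3: F → hit
pos 4: T → miss, frames [F, U, T]
pos 5: U → hit
pos 6: F → hit
pos 7: U → hit
pos 8: C → miss, frames [F, U, T, C]
pos 9: F → hit
pos 10: U → hit
pos 11: F → hit
pos 12: Y → miss, frames [F, U, T, C, Y]
pos 13: X → miss, evict T, frames [F, U, C, Y, X]
At position 13, page T is evicted.

T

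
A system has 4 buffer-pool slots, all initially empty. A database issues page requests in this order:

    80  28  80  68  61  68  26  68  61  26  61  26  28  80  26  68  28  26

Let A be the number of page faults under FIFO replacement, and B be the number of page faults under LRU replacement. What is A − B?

-1

Under FIFO: F F . F F . F . . . . . . F . . F . → 7 faults.
Under LRU: F F . F F . F . . . . . F F . F . . → 8 faults.
A − B = 7 − 8 = -1.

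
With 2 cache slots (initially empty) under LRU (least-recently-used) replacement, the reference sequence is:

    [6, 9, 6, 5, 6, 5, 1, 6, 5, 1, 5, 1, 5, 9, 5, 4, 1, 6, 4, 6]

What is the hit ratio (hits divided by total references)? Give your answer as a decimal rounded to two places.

0.40

6: miss, frames [6]
9: miss, frames [6, 9]
6: hit
5: miss, evict 9, frames [6, 5]
6: hit
5: hit
1: miss, evict 6, frames [5, 1]
6: miss, evict 5, frames [1, 6]
5: miss, evict 1, frames [6, 5]
1: miss, evict 6, frames [5, 1]
5: hit
1: hit
5: hit
9: miss, evict 1, frames [5, 9]
5: hit
4: miss, evict 9, frames [5, 4]
1: miss, evict 5, frames [4, 1]
6: miss, evict 4, frames [1, 6]
4: miss, evict 1, frames [6, 4]
6: hit
Hits: 8 of 20 references → 8/20 = 0.4000.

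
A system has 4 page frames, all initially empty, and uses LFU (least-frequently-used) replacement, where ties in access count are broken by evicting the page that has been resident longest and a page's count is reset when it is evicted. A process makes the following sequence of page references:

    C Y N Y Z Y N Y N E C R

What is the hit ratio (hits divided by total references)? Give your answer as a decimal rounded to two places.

0.42

C → fault, frames {C}
Y → fault, frames {C,Y}
N → fault, frames {C,Y,N}
Y → hit
Z → fault, frames {C,Y,N,Z}
Y → hit
N → hit
Y → hit
N → hit
E → fault, evict C, frames {Y,N,Z,E}
C → fault, evict Z, frames {Y,N,E,C}
R → fault, evict E, frames {Y,N,C,R}
Hits: 5 of 12 references → 5/12 = 0.4167.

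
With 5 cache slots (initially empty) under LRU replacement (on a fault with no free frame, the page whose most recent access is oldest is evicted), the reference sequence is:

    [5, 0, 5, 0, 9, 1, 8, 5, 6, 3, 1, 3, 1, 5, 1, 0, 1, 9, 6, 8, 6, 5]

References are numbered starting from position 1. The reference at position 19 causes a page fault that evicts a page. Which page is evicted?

pos 1: 5 -> fault, frames {5}
pos 2: 0 -> fault, frames {5,0}
pos 3: 5 -> hit
pos 4: 0 -> hit
pos 5: 9 -> fault, frames {5,0,9}
pos 6: 1 -> fault, frames {5,0,9,1}
pos 7: 8 -> fault, frames {5,0,9,1,8}
pos 8: 5 -> hit
pos 9: 6 -> fault, evict 0, frames {9,1,8,5,6}
pos 10: 3 -> fault, evict 9, frames {1,8,5,6,3}
pos 11: 1 -> hit
pos 12: 3 -> hit
pos 13: 1 -> hit
pos 14: 5 -> hit
pos 15: 1 -> hit
pos 16: 0 -> fault, evict 8, frames {6,3,5,1,0}
pos 17: 1 -> hit
pos 18: 9 -> fault, evict 6, frames {3,5,0,1,9}
pos 19: 6 -> fault, evict 3, frames {5,0,1,9,6}
At position 19, page 3 is evicted.

3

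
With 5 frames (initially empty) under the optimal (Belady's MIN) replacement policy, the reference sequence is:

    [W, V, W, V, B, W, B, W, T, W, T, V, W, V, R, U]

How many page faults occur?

6

W -> fault, frames (W)
V -> fault, frames (W V)
W -> hit
V -> hit
B -> fault, frames (W V B)
W -> hit
B -> hit
W -> hit
T -> fault, frames (W V B T)
W -> hit
T -> hit
V -> hit
W -> hit
V -> hit
R -> fault, frames (W V B T R)
U -> fault, evict R, frames (W V B T U)
Page faults: 6.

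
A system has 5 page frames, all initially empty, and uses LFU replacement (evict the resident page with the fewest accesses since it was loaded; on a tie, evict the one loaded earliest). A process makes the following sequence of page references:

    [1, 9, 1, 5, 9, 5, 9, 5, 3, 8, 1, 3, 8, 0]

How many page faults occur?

6

1 -> fault, frames [1]
9 -> fault, frames [1, 9]
1 -> hit
5 -> fault, frames [1, 9, 5]
9 -> hit
5 -> hit
9 -> hit
5 -> hit
3 -> fault, frames [1, 9, 5, 3]
8 -> fault, frames [1, 9, 5, 3, 8]
1 -> hit
3 -> hit
8 -> hit
0 -> fault, evict 3, frames [1, 9, 5, 8, 0]
Page faults: 6.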